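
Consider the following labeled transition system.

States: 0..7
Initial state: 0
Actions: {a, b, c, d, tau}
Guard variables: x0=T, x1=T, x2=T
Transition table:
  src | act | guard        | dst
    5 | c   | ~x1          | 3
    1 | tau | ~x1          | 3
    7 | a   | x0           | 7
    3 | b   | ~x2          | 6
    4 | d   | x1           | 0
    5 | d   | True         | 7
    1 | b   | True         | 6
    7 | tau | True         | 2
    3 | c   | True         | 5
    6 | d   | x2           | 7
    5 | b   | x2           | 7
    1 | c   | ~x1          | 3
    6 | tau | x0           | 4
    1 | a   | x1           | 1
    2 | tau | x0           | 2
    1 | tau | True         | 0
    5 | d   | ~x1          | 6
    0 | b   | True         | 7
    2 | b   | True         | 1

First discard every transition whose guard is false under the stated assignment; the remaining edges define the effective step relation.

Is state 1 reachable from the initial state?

Answer: REACHABLE

Trace:
14 transition(s) survive guard evaluation.
Layer 0: {0}
Layer 1: {7}  cumulative {0,7}
Layer 2: {2}  cumulative {0,2,7}
Layer 3: {1}  cumulative {0,1,2,7}
Layer 4: {6}  cumulative {0,1,2,6,7}
Layer 5: {4}  cumulative {0,1,2,4,6,7}
R = {0,1,2,4,6,7}
witness 1: b·tau·b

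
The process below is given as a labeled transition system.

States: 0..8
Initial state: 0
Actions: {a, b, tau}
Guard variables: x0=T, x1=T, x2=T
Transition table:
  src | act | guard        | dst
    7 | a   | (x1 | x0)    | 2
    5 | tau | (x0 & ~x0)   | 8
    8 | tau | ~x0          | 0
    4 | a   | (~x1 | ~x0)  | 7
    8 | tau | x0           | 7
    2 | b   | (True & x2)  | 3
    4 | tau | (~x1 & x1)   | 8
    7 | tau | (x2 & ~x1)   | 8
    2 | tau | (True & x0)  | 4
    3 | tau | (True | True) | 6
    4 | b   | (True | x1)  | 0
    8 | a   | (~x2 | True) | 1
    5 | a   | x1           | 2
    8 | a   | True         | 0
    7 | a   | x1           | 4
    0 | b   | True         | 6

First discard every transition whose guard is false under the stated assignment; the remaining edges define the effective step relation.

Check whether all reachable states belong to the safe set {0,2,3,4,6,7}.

Answer: INVARIANT HOLDS

Trace:
Inv-set: {0,2,3,4,6,7}
Reach set: {0,6}
  0: ✓
  6: ✓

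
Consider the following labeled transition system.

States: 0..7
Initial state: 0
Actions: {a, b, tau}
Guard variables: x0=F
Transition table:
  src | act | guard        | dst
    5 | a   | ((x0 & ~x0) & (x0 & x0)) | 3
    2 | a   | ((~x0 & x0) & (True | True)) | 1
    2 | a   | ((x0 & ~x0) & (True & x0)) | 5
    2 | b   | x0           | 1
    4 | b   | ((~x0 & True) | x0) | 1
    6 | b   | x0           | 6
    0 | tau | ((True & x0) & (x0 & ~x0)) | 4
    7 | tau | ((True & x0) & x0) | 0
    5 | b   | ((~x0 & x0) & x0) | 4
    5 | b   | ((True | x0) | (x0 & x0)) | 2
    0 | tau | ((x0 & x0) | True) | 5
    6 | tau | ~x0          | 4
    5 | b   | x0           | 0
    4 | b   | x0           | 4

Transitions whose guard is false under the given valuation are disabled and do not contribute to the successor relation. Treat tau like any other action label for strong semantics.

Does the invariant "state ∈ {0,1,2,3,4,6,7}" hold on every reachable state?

Answer: INVARIANT VIOLATED at state 5

Working:
Safe = {0,1,2,3,4,6,7}
Reach set: {0,2,5}
  0: ✓
  2: ✓
  5: outside
counterexample path to 5: tau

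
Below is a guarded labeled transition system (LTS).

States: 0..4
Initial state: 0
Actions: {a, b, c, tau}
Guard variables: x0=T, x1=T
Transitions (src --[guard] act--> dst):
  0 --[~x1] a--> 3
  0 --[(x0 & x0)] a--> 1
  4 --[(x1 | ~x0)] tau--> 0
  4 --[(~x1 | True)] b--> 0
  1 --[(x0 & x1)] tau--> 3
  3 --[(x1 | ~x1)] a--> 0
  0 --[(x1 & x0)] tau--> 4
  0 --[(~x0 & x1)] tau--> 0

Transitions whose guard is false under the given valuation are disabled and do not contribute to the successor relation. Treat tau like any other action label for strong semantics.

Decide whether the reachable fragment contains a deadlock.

Reachable = {0,1,3,4}
  0: a→1  tau→4  [2 exit(s)]
  1: tau→3  [1 exit(s)]
  3: a→0  [1 exit(s)]
  4: b→0  tau→0  [2 exit(s)]

Answer: DEADLOCK-FREE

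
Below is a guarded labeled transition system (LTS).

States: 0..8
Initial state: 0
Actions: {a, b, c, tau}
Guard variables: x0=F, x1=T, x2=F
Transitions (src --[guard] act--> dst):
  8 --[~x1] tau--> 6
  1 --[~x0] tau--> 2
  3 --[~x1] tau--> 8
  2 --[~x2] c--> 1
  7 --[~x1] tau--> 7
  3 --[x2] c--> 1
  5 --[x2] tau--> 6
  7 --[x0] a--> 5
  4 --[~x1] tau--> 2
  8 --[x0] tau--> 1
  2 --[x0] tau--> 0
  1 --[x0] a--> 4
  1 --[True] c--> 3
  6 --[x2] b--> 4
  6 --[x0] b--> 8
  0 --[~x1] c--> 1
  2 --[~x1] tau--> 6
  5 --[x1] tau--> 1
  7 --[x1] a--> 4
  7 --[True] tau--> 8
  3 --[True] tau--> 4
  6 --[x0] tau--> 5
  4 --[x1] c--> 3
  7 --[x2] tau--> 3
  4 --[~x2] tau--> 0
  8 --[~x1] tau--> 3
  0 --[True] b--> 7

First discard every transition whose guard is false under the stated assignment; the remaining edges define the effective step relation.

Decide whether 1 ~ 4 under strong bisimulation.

Answer: NOT BISIMILAR

Trace:
Bisimulation quotient by refinement:
  π0 = {{0,1,2,3,4,5,6,7,8}}
  π1 = {{0},{1,4},{2},{3,5},{6,8},{7}}
  π2 = {{0},{1},{2},{3,5},{4},{6,8},{7}}
  π3 = {{0},{1},{2},{3},{4},{5},{6,8},{7}}
8 equivalence class(es) (converged in 4)
class of 1: {1}; class of 4: {4}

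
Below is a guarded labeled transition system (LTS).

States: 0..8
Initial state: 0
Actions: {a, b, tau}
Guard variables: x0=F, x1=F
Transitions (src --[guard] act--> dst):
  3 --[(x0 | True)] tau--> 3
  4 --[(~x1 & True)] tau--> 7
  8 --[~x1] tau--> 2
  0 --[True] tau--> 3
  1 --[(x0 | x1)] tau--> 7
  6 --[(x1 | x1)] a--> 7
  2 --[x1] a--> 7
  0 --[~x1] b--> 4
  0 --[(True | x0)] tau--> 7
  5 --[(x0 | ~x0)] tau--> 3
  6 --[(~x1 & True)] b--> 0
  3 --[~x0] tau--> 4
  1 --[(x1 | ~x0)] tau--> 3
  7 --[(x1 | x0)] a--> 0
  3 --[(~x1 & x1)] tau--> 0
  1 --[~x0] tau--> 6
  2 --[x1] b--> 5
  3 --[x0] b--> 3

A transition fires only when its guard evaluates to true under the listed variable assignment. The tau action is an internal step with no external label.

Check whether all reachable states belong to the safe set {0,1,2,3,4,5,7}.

Answer: INVARIANT HOLDS

Analysis:
Allowed set {0,1,2,3,4,5,7}
R = {0,3,4,7}
  0: ok
  3: ok
  4: ok
  7: ok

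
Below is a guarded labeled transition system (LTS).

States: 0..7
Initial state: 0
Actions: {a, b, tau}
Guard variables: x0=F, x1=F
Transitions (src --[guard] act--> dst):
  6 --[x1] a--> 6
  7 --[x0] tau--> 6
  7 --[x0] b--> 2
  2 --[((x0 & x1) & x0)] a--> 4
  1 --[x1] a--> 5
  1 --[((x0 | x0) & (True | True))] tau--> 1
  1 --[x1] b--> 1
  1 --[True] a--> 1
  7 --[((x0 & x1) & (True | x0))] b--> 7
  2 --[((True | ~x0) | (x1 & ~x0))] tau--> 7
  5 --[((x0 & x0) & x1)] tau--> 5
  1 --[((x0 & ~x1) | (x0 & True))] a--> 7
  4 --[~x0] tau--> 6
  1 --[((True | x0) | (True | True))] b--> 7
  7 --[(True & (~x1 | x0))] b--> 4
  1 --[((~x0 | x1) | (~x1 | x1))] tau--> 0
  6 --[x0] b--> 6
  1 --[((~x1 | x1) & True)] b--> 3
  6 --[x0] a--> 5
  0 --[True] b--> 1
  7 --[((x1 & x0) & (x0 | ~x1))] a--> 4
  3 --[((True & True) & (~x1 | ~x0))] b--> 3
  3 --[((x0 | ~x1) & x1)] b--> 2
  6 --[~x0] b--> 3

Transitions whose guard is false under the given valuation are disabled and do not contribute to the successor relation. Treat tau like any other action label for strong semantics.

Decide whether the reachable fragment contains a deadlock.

Reach set: {0,1,3,4,6,7}
  0: b→1  [1 exit(s)]
  1: a→1  b→3  b→7  tau→0  [4 exit(s)]
  3: b→3  [1 exit(s)]
  4: tau→6  [1 exit(s)]
  6: b→3  [1 exit(s)]
  7: b→4  [1 exit(s)]

Answer: DEADLOCK-FREE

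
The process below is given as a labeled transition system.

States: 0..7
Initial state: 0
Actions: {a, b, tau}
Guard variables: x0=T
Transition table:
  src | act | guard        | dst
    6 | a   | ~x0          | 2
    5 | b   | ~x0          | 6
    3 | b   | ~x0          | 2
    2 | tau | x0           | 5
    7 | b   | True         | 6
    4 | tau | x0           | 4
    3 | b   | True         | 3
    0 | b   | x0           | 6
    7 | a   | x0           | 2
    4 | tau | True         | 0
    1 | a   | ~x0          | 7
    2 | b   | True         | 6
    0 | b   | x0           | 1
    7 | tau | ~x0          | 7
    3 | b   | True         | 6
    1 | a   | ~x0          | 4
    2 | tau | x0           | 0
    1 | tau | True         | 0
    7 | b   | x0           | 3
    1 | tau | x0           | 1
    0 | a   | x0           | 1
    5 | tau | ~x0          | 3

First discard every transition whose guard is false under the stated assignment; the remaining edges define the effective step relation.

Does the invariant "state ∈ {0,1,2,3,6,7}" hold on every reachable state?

Answer: INVARIANT HOLDS

Analysis:
Inv-set: {0,1,2,3,6,7}
Reachable = {0,1,6}
  0: safe
  1: safe
  6: safe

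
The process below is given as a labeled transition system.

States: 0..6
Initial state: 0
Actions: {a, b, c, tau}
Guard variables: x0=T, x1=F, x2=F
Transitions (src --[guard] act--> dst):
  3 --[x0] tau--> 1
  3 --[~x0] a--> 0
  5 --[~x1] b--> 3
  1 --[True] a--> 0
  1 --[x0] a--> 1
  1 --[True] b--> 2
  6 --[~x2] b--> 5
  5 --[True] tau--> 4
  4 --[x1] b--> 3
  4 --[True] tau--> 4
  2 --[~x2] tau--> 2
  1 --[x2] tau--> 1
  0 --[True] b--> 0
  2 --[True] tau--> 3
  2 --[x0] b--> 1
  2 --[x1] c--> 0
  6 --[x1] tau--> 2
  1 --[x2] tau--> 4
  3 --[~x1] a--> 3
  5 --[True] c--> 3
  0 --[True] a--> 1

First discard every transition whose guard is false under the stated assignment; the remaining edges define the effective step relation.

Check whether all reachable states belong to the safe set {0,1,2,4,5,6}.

Answer: INVARIANT VIOLATED at state 3

Working:
Allowed set {0,1,2,4,5,6}
Reachable = {0,1,2,3}
  0: ok
  1: ok
  2: ok
  3: VIOLATES
reach 3 via a·b·tau — violates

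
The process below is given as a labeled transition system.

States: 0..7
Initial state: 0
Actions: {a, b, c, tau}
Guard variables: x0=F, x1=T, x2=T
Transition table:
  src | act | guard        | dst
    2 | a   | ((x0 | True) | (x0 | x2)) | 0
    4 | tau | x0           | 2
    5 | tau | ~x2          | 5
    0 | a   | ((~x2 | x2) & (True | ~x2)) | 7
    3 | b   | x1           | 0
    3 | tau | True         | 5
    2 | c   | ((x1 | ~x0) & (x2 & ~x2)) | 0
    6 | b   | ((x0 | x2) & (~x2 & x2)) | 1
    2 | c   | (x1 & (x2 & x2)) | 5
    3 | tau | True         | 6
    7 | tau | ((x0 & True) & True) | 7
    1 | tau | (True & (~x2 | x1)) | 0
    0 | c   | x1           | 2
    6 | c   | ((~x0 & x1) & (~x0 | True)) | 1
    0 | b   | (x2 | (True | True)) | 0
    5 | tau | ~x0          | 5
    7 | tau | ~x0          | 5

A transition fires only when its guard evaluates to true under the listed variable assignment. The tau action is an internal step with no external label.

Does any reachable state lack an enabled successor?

Answer: DEADLOCK-FREE

Analysis:
R = {0,2,5,7}
  0: a→7  b→0  c→2  [3 out]
  2: a→0  c→5  [2 out]
  5: tau→5  [1 out]
  7: tau→5  [1 out]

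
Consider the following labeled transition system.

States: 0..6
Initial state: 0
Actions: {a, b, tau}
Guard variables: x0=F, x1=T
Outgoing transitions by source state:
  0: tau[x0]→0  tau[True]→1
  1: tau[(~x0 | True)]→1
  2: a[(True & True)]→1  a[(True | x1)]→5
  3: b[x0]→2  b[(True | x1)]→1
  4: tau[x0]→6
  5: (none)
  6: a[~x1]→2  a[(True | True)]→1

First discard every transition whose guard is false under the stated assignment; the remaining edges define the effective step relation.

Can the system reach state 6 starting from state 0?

6 transition(s) survive guard evaluation.
Layer 0: {0}
Layer 1: {1}  total {0,1}
Reach set: {0,1}

Answer: UNREACHABLE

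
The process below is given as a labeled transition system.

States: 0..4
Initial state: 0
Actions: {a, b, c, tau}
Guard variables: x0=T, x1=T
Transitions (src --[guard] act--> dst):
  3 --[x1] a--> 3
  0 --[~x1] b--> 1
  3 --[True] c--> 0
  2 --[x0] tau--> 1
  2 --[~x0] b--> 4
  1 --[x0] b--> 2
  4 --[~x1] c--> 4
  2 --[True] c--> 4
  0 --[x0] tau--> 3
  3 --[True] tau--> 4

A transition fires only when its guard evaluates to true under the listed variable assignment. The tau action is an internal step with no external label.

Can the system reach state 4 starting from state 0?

Guard filter leaves 7 enabled edge(s).
Layer 0: {0}
Layer 1: {3}  total {0,3}
Layer 2: {4}  total {0,3,4}
Reachable = {0,3,4}
trace reaching 4: tau·tau

Answer: REACHABLE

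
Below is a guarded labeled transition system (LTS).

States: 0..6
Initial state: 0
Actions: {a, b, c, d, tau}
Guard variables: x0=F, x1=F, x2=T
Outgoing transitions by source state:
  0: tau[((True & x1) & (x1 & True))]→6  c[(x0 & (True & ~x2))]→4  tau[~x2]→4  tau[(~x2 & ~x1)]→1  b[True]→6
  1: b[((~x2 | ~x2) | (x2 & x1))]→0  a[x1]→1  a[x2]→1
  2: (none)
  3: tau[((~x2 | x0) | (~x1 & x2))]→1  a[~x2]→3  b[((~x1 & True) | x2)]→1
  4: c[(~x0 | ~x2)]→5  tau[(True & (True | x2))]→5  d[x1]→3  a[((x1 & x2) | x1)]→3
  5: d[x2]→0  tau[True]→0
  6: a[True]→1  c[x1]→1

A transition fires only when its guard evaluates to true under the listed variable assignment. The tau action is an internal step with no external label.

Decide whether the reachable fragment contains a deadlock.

Reachable = {0,1,6}
  0: b→6  [1 out]
  1: a→1  [1 out]
  6: a→1  [1 out]

Answer: DEADLOCK-FREE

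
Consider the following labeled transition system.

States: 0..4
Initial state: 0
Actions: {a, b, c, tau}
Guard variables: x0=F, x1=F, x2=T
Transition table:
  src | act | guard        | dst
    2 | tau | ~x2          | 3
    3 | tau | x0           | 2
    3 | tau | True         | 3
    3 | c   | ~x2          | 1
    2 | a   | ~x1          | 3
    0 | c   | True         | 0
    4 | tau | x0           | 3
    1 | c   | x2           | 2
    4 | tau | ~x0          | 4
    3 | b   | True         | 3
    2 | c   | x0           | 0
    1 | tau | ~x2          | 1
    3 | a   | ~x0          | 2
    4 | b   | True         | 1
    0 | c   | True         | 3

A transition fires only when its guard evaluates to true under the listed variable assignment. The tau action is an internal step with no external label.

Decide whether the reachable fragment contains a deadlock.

Answer: DEADLOCK-FREE

Analysis:
Reachable = {0,2,3}
  0: c→0  c→3  [2 out]
  2: a→3  [1 out]
  3: a→2  b→3  tau→3  [3 out]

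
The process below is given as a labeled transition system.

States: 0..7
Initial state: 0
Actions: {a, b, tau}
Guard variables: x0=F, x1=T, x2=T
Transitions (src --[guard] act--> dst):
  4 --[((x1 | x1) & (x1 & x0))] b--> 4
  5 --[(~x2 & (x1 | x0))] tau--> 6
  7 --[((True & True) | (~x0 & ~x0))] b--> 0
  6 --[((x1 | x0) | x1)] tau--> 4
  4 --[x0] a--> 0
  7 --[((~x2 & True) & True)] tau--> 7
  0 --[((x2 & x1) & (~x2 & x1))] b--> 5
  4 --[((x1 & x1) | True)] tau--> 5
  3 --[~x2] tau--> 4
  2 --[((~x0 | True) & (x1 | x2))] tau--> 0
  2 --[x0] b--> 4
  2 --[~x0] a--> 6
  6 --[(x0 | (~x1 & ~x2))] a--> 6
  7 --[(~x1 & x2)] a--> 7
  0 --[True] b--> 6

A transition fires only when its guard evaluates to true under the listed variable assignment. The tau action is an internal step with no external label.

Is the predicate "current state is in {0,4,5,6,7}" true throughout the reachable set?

Answer: INVARIANT HOLDS

Trace:
Allowed set {0,4,5,6,7}
Reach set: {0,4,5,6}
  0: ✓
  4: ✓
  5: ✓
  6: ✓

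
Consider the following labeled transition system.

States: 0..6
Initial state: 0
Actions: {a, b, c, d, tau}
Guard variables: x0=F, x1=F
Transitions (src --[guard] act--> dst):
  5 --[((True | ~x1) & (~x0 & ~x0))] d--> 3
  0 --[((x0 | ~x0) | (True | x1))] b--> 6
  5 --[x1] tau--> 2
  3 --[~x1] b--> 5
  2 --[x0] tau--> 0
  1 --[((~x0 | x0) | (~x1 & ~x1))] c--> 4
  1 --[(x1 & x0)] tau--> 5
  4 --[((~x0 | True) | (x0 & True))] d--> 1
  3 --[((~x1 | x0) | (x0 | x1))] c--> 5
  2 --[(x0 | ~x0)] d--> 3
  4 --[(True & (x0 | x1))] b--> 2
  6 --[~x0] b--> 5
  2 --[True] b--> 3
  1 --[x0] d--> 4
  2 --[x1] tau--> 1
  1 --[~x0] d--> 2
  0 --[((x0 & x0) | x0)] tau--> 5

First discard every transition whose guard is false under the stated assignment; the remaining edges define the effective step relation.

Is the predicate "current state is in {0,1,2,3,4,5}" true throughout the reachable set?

Safe = {0,1,2,3,4,5}
Reachable = {0,3,5,6}
  0: safe
  3: safe
  5: safe
  6: VIOLATES
counterexample path to 6: b

Answer: INVARIANT VIOLATED at state 6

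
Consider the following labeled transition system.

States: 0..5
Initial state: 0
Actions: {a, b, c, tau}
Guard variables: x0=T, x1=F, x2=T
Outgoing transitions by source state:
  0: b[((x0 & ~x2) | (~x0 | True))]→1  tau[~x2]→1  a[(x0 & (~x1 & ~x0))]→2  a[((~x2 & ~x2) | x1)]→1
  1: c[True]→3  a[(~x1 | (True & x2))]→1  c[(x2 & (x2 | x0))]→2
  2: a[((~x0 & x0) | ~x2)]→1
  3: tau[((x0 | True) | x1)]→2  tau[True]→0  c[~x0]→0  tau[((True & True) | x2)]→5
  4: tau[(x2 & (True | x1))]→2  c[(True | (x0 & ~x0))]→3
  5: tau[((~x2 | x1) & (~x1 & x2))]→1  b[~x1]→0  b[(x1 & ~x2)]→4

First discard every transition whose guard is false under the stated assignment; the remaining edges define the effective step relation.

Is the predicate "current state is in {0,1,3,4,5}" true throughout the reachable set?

Safe = {0,1,3,4,5}
Reach set: {0,1,2,3,5}
  0: ✓
  1: ✓
  2: ✗ unsafe
  3: ✓
  5: ✓
witness against invariant: b·c → 2

Answer: INVARIANT VIOLATED at state 2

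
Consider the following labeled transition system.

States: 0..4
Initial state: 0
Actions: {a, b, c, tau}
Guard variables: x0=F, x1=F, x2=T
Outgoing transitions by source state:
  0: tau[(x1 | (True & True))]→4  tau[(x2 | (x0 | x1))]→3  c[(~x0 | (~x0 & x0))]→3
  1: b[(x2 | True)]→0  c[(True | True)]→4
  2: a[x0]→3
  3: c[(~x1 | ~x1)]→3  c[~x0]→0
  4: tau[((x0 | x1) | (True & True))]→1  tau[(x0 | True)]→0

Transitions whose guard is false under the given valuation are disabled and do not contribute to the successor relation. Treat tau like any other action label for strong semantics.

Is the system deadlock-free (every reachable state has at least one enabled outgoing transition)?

Answer: DEADLOCK-FREE

Working:
R = {0,1,3,4}
  0: c→3  tau→3  tau→4  [3 exit(s)]
  1: b→0  c→4  [2 exit(s)]
  3: c→0  c→3  [2 exit(s)]
  4: tau→0  tau→1  [2 exit(s)]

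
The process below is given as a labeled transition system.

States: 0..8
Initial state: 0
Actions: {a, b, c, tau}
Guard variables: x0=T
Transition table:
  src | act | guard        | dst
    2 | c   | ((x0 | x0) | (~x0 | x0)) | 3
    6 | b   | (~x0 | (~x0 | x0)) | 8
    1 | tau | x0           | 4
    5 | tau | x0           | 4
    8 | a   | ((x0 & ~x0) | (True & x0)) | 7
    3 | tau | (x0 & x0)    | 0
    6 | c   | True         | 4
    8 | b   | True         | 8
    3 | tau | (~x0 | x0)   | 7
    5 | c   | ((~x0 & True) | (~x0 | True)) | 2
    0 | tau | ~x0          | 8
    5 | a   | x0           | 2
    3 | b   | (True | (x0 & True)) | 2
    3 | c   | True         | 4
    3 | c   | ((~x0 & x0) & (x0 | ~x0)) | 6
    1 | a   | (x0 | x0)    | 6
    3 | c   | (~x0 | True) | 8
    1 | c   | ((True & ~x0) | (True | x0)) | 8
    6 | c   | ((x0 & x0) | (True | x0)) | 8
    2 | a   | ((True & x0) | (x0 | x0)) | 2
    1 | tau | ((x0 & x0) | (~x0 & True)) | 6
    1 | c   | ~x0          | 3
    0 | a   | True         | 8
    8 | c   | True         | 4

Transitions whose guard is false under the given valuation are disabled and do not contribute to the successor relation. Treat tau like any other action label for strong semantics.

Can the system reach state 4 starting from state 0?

Answer: REACHABLE

Trace:
After dropping false guards: 21 live edges.
depth 0: {0}
depth 1: {8}  cumulative {0,8}
depth 2: {4,7}  cumulative {0,4,7,8}
R = {0,4,7,8}
witness 4: a·c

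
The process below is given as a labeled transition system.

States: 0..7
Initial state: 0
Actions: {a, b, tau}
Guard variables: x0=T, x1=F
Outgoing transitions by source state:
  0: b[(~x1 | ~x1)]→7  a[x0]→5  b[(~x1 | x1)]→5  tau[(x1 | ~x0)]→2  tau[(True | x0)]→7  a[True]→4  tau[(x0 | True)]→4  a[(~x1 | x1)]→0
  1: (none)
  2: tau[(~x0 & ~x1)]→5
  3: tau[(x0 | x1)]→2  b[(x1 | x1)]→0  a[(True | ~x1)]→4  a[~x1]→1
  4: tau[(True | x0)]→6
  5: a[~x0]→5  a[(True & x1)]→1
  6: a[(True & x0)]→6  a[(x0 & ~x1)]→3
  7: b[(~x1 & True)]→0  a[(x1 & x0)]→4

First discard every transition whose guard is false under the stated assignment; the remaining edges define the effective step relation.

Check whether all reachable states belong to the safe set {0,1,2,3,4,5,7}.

Allowed set {0,1,2,3,4,5,7}
Reachable = {0,1,2,3,4,5,6,7}
  0: safe
  1: safe
  2: safe
  3: safe
  4: safe
  5: safe
  6: ✗ unsafe
  7: safe
witness against invariant: a·tau → 6

Answer: INVARIANT VIOLATED at state 6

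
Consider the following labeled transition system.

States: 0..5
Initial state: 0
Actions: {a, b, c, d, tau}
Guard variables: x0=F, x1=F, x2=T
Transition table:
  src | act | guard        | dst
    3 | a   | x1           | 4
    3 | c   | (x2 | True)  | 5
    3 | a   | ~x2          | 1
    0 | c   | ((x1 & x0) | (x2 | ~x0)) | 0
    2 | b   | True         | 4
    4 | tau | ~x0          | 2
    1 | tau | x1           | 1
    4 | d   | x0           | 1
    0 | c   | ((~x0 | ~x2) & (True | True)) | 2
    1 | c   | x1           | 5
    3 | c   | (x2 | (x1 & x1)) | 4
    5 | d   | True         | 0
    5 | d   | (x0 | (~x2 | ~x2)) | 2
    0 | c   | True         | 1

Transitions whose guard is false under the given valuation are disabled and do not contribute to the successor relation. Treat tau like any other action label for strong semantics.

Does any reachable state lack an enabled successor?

Answer: DEADLOCK at state 1

Trace:
Reachable = {0,1,2,4}
  0: c→0  c→1  c→2  [3 out]
  1: ∅  [STUCK]
  2: b→4  [1 out]
  4: tau→2  [1 out]
Path to 1: c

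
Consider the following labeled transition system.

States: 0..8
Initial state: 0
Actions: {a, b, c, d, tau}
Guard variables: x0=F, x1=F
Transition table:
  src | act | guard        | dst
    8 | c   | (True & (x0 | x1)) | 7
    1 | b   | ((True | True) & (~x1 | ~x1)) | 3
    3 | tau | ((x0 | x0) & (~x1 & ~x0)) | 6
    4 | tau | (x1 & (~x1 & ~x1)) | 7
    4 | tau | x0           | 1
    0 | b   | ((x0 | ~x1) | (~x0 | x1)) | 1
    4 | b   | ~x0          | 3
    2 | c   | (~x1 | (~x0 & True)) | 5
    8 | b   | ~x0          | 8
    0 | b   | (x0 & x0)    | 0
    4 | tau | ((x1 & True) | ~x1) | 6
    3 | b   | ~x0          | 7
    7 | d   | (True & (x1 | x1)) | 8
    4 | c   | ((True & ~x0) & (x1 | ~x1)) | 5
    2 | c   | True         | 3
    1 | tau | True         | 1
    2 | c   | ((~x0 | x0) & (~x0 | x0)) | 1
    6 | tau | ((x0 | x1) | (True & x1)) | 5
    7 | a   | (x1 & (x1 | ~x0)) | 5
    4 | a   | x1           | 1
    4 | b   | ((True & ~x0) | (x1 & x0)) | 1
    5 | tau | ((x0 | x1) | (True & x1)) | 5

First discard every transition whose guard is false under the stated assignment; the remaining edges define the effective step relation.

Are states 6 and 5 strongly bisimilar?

Answer: BISIMILAR

Analysis:
Bisimulation quotient by refinement:
  π0 = {{0,1,2,3,4,5,6,7,8}}
  π1 = {{0,3,8},{1},{2},{4},{5,6,7}}
  π2 = {{0},{1},{2},{3},{4},{5,6,7},{8}}
Fixed point at round 3; 7 class(es).
[6]={5,6,7}  [5]={5,6,7}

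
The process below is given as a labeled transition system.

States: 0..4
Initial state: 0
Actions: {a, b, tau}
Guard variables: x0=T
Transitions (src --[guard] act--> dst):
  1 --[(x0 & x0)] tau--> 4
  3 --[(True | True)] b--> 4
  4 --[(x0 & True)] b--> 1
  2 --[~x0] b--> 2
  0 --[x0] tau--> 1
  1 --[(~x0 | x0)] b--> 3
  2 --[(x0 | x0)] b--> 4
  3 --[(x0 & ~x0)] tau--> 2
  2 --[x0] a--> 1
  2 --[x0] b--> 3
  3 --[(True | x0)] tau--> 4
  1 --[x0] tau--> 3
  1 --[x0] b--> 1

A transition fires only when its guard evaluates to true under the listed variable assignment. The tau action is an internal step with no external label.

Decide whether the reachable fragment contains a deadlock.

Answer: DEADLOCK-FREE

Working:
R = {0,1,3,4}
  0: tau→1  [deg 1]
  1: b→1  b→3  tau→3  tau→4  [deg 4]
  3: b→4  tau→4  [deg 2]
  4: b→1  [deg 1]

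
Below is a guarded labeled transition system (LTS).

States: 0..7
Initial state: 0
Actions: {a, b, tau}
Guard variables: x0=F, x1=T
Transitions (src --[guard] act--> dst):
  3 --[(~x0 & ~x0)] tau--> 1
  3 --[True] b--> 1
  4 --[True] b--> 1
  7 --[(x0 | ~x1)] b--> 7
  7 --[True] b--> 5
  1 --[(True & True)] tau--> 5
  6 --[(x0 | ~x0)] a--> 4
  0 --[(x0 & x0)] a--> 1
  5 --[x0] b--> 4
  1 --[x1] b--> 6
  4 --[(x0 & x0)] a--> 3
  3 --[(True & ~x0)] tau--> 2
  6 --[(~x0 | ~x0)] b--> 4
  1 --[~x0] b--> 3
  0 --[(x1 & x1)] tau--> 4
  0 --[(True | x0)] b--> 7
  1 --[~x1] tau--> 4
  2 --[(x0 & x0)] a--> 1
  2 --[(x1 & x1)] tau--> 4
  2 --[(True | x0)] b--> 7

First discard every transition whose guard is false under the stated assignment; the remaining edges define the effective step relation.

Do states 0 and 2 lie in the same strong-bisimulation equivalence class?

Bisimulation quotient by refinement:
  π0 = {{0,1,2,3,4,5,6,7}}
  π1 = {{0,1,2,3},{4,7},{5},{6}}
  π2 = {{0,2},{1},{3},{4},{5},{6},{7}}
7 equivalence class(es) (converged in 3)
class of 0: {0,2}; class of 2: {0,2}

Answer: BISIMILAR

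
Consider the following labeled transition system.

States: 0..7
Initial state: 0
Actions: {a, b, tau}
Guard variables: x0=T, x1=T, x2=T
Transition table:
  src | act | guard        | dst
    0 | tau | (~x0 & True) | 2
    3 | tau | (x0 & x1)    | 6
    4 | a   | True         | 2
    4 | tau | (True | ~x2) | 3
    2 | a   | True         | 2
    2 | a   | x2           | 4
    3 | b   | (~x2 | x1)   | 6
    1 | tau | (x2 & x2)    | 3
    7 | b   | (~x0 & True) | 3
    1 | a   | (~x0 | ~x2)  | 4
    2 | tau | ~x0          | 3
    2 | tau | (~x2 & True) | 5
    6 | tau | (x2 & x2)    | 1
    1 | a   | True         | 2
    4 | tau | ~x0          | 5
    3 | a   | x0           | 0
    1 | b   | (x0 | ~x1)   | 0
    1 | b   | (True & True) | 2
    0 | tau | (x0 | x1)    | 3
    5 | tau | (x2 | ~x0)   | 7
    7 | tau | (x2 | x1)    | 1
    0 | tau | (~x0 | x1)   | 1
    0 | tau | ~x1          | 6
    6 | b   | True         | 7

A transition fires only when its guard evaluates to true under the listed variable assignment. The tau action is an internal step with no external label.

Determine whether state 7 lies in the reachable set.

17 transition(s) survive guard evaluation.
L0 = {0}
L1 = {1,3}  now seen {0,1,3}
L2 = {2,6}  now seen {0,1,2,3,6}
L3 = {4,7}  now seen {0,1,2,3,4,6,7}
R = {0,1,2,3,4,6,7}
trace reaching 7: tau·tau·b

Answer: REACHABLE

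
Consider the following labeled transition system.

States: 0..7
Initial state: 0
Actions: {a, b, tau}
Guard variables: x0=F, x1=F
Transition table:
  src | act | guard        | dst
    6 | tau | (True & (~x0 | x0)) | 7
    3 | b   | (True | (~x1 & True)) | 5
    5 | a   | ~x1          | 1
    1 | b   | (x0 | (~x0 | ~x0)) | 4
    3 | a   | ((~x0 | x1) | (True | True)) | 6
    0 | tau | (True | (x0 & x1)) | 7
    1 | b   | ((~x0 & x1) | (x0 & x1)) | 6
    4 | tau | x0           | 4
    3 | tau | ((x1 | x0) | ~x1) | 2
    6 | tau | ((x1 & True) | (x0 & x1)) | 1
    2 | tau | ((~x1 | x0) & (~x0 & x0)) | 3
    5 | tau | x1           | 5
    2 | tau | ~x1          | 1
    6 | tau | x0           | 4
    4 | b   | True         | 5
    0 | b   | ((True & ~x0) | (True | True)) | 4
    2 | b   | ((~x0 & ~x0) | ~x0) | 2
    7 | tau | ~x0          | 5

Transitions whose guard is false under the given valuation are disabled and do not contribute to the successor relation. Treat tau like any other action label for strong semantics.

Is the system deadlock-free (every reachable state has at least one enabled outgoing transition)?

Answer: DEADLOCK-FREE

Analysis:
Reachable = {0,1,4,5,7}
  0: b→4  tau→7  [2 out]
  1: b→4  [1 out]
  4: b→5  [1 out]
  5: a→1  [1 out]
  7: tau→5  [1 out]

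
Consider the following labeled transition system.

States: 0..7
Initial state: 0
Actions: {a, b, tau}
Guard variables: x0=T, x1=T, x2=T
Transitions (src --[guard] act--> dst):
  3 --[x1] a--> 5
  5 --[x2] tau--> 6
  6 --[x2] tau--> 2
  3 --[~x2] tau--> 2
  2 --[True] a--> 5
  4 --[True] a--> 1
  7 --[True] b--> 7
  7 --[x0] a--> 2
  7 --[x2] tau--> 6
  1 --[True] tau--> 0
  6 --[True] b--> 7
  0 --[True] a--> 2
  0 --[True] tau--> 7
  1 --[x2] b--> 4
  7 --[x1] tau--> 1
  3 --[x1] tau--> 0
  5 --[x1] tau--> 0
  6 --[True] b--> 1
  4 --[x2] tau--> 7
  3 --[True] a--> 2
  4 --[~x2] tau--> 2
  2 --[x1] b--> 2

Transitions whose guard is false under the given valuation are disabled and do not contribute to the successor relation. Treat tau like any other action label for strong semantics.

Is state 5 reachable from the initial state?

Guard filter leaves 20 enabled edge(s).
depth 0: {0}
depth 1: {2,7}  total {0,2,7}
depth 2: {1,5,6}  total {0,1,2,5,6,7}
depth 3: {4}  total {0,1,2,4,5,6,7}
R = {0,1,2,4,5,6,7}
trace reaching 5: a·a

Answer: REACHABLE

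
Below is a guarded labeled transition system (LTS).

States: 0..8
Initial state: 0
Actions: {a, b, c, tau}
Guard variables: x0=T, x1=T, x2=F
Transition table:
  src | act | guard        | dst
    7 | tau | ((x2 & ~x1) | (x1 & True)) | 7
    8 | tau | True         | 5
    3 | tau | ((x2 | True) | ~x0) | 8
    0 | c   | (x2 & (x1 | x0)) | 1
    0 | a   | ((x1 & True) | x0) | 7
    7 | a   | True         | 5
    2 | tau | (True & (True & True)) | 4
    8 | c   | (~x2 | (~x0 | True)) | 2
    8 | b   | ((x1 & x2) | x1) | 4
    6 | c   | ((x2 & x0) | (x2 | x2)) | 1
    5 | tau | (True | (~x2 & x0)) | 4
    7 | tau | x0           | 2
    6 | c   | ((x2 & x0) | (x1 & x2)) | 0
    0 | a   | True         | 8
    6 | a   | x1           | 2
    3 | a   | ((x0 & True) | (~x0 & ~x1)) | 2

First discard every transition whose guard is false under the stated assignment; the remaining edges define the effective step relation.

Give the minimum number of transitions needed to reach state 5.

BFS to 5:
  L0 = {0}
  L1 = {7,8}
  L2 = {2,4,5}
depth(5)=2, e.g. a·a

Answer: 2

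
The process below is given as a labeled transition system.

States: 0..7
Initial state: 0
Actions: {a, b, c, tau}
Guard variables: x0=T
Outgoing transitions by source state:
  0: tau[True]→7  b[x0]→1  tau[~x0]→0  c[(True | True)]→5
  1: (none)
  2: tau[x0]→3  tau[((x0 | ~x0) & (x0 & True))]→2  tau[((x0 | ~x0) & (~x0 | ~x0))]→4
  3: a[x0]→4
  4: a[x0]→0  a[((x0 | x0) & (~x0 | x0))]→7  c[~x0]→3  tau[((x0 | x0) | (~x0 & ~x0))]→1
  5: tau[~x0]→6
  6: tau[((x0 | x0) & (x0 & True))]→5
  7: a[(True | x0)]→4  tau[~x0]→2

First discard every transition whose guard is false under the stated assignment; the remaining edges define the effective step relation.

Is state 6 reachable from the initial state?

Answer: UNREACHABLE

Working:
Guard filter leaves 11 enabled edge(s).
depth 0: {0}
depth 1: {1,5,7}  now seen {0,1,5,7}
depth 2: {4}  now seen {0,1,4,5,7}
Reach set: {0,1,4,5,7}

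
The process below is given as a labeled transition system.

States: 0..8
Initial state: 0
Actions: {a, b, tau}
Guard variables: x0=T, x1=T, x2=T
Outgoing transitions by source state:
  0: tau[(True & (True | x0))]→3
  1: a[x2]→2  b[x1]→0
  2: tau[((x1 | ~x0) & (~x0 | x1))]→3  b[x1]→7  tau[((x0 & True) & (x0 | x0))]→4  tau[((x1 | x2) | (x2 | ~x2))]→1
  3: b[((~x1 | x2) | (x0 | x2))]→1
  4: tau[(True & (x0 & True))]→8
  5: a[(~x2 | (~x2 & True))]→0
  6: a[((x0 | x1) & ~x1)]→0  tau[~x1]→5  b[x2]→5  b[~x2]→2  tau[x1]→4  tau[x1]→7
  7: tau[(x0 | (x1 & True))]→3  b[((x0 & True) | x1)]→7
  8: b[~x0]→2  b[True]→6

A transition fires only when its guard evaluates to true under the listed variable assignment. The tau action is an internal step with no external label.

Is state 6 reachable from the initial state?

Answer: REACHABLE

Analysis:
Guard filter leaves 15 enabled edge(s).
L0 = {0}
L1 = {3}  total {0,3}
L2 = {1}  total {0,1,3}
L3 = {2}  total {0,1,2,3}
L4 = {4,7}  total {0,1,2,3,4,7}
L5 = {8}  total {0,1,2,3,4,7,8}
L6 = {6}  total {0,1,2,3,4,6,7,8}
L7 = {5}  total {0,1,2,3,4,5,6,7,8}
R = {0,1,2,3,4,5,6,7,8}
trace reaching 6: tau·b·a·tau·tau·b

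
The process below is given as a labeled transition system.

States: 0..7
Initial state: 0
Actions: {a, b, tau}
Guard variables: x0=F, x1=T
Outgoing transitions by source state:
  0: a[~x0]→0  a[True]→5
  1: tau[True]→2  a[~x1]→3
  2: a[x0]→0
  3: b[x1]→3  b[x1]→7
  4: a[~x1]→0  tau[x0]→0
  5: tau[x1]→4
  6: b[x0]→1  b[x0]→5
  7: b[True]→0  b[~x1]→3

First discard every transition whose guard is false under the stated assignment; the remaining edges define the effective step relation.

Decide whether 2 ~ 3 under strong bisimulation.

Answer: NOT BISIMILAR

Analysis:
Compute ~ classes (split until stable):
  P[0] = {{0,1,2,3,4,5,6,7}}
  P[1] = {{0},{1,5},{2,4,6},{3,7}}
  P[2] = {{0},{1,5},{2,4,6},{3},{7}}
Fixed point at round 3; 5 class(es).
class of 2: {2,4,6}; class of 3: {3}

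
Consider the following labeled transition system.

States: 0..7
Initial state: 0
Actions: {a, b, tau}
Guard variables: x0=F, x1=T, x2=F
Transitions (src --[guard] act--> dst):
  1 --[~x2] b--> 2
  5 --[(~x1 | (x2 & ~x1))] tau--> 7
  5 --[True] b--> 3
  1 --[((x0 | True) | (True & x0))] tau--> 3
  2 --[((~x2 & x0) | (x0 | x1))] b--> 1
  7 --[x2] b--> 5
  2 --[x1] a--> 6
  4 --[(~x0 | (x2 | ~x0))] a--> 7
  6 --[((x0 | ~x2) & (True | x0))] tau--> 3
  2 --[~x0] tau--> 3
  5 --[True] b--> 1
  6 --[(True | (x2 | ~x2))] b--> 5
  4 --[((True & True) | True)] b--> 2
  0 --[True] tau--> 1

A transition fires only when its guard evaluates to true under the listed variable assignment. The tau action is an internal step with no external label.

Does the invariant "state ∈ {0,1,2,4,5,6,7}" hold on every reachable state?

Safe = {0,1,2,4,5,6,7}
R = {0,1,2,3,5,6}
  0: ✓
  1: ✓
  2: ✓
  3: outside
  5: ✓
  6: ✓
counterexample path to 3: tau·tau

Answer: INVARIANT VIOLATED at state 3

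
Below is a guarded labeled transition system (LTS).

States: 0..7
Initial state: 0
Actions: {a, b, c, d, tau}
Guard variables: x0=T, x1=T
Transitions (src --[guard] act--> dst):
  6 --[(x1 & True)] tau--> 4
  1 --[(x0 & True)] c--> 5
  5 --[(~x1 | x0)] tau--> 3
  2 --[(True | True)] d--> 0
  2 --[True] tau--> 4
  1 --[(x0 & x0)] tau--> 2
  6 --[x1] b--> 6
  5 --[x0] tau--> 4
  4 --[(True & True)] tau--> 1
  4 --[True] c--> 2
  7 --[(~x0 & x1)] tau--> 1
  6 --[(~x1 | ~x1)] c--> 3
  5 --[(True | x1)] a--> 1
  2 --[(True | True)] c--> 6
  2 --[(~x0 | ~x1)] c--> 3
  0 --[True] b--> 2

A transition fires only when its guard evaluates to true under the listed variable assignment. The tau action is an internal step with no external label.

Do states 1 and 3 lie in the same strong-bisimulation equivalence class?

Answer: NOT BISIMILAR

Trace:
Compute ~ classes (split until stable):
  π0 = {{0,1,2,3,4,5,6,7}}
  π1 = {{0},{1,4},{2},{3,7},{5},{6}}
  π2 = {{0},{1},{2},{3,7},{4},{5},{6}}
7 equivalence class(es) (converged in 3)
class of 1: {1}; class of 3: {3,7}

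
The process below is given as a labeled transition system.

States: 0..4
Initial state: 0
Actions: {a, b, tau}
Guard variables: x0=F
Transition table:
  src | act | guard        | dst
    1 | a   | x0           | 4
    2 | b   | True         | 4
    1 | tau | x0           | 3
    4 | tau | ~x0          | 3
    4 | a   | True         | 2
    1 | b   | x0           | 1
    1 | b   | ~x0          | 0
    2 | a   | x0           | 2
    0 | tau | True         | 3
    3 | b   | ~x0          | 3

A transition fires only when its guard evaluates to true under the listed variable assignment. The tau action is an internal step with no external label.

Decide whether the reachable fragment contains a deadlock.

Reachable = {0,3}
  0: tau→3  [deg 1]
  3: b→3  [deg 1]

Answer: DEADLOCK-FREE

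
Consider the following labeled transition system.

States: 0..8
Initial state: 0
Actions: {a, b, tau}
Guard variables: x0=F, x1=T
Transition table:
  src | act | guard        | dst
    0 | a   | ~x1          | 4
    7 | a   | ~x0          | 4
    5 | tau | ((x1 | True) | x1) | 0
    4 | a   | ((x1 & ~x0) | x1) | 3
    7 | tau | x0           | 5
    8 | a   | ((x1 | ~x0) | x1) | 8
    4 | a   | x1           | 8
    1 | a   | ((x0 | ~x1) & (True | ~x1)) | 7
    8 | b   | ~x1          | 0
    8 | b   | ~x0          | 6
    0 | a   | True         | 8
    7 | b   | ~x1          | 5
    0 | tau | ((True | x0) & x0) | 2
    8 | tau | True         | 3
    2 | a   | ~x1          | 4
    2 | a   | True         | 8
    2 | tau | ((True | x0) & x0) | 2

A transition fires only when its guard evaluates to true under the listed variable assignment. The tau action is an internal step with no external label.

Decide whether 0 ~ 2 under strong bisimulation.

Bisimulation quotient by refinement:
  round 0: {{0,1,2,3,4,5,6,7,8}}
  round 1: {{0,2,4,7},{1,3,6},{5},{8}}
  round 2: {{0,2},{1,3,6},{4},{5},{7},{8}}
stable after 3 split(s): 6 block(s)
class of 0: {0,2}; class of 2: {0,2}

Answer: BISIMILAR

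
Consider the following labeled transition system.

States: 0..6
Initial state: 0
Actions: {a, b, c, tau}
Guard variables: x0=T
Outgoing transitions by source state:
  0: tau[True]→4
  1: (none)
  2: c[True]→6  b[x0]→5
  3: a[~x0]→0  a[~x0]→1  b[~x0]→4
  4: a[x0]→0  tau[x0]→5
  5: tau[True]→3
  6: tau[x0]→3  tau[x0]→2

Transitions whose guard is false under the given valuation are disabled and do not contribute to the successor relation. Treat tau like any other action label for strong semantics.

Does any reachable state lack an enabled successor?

Answer: DEADLOCK at state 3

Trace:
Reach set: {0,3,4,5}
  0: tau→4  [1 out]
  3: ∅  [deadlock]
  4: a→0  tau→5  [2 out]
  5: tau→3  [1 out]
witness 3: tau·tau·tau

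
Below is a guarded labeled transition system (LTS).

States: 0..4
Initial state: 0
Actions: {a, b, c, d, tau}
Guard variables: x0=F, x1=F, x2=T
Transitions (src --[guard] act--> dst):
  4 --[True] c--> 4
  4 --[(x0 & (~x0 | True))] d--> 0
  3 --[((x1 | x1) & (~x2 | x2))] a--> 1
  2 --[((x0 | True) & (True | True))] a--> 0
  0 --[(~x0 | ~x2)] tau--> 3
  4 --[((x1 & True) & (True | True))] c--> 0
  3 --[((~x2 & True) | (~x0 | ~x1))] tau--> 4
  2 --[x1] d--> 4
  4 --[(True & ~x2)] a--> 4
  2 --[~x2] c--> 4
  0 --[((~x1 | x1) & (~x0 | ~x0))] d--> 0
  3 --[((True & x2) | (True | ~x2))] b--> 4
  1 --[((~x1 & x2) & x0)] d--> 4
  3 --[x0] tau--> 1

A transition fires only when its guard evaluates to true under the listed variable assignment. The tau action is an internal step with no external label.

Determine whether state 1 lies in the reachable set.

Guard filter leaves 6 enabled edge(s).
L0 = {0}
L1 = {3}  cumulative {0,3}
L2 = {4}  cumulative {0,3,4}
Reach set: {0,3,4}

Answer: UNREACHABLE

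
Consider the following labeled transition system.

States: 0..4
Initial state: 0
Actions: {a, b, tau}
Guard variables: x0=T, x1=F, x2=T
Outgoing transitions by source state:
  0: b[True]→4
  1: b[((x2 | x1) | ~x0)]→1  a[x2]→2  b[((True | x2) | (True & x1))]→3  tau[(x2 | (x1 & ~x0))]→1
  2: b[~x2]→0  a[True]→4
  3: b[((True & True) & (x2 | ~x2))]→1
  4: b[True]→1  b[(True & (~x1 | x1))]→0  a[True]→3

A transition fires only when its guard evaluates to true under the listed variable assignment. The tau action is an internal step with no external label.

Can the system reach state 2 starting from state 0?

Answer: REACHABLE

Trace:
Guard filter leaves 10 enabled edge(s).
depth 0: {0}
depth 1: {4}  now seen {0,4}
depth 2: {1,3}  now seen {0,1,3,4}
depth 3: {2}  now seen {0,1,2,3,4}
R = {0,1,2,3,4}
witness 2: b·b·a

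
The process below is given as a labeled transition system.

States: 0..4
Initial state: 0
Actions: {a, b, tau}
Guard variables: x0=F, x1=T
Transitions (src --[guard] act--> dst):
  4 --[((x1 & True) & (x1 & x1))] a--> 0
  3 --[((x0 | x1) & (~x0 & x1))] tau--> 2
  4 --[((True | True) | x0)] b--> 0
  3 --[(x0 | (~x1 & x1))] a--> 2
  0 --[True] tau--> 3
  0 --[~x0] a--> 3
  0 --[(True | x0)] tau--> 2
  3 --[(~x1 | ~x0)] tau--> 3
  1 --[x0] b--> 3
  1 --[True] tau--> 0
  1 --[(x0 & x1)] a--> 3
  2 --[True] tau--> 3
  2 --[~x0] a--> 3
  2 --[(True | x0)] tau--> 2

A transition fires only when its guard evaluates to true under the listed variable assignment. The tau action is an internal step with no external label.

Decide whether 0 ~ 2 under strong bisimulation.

Compute ~ classes (split until stable):
  round 0: {{0,1,2,3,4}}
  round 1: {{0,2},{1,3},{4}}
  round 2: {{0,2},{1},{3},{4}}
Fixed point at round 3; 4 class(es).
class of 0: {0,2}; class of 2: {0,2}

Answer: BISIMILAR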